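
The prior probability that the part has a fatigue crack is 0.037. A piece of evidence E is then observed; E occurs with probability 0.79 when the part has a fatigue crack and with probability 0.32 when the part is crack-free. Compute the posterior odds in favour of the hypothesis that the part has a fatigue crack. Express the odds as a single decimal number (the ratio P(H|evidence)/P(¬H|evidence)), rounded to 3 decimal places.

Posterior odds ≈ 0.095

Prior odds = 0.037/(1−0.037) = 0.038422.
Likelihood ratio for E = 0.79/0.32 = 2.4688.
Posterior odds = prior odds × LR = 0.094853.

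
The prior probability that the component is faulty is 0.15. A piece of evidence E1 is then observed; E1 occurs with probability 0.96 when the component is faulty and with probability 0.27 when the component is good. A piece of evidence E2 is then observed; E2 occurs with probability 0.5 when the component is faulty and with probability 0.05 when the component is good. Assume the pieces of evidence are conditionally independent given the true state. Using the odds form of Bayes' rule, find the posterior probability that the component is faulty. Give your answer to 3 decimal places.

Posterior probability ≈ 0.863

Prior odds = 0.15/(1−0.15) = 0.17647. In log-odds, ln(0.17647) = -1.7346.
Add log likelihood ratios: ln(3.5556) + ln(10.000) = 3.5711.
Posterior log-odds = 1.8365, so posterior odds = exp(1.8365) = 6.2745. Converting, P(H|E) = 6.2745/7.2745 = 0.863.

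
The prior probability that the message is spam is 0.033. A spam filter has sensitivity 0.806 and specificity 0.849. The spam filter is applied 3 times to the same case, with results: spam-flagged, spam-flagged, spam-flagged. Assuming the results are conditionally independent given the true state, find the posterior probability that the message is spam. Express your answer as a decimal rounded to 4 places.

Let H be the event that the message is spam; start with P(H) = 0.033. P('spam-flagged'|H) = 0.806, P('spam-flagged'|¬H) = 0.151.
Update on result 1 ('spam-flagged'): P(H) ← 0.806·0.0330 / (0.806·0.0330 + 0.151·0.9670) = 0.026598/0.17261 = 0.1541.
Update on result 2 ('spam-flagged'): P(H) ← 0.806·0.1541 / (0.806·0.1541 + 0.151·0.8459) = 0.12420/0.25193 = 0.4930.
Update on result 3 ('spam-flagged'): P(H) ← 0.806·0.4930 / (0.806·0.4930 + 0.151·0.5070) = 0.39734/0.47390 = 0.8384.

Posterior P(H) ≈ 0.8384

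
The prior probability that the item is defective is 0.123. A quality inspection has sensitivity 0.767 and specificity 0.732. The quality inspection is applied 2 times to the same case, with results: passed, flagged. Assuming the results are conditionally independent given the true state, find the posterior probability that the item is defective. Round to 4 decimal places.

With H the event that the item is defective, the joint likelihood of the observed sequence is P(data|H) = 0.233·0.767 = 0.17871 and P(data|¬H) = 0.732·0.268 = 0.19618.
Bayes: P(H|data) = 0.123·0.17871 / (0.123·0.17871 + 0.877·0.19618) = 0.021981/0.19403 = 0.1133.

Posterior P(H) ≈ 0.1133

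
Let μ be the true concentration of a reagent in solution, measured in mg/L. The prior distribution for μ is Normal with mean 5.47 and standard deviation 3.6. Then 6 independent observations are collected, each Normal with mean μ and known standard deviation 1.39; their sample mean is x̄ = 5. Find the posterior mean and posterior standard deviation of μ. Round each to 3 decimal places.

Prior precision 1/τ₀² = 1/3.6² = 0.0771605; data precision n/σ² = 6/1.39² = 3.10543.
Posterior precision = 0.0771605 + 3.10543 = 3.18259, giving posterior SD = 1/√3.18259 = 0.561.
Posterior mean = (0.0771605·5.47 + 3.10543·5) / 3.18259 = 5.011.

Posterior mean ≈ 5.011; posterior SD ≈ 0.561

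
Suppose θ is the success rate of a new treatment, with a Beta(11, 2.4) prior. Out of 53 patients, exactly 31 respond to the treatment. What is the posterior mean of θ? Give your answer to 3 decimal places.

Posterior mean ≈ 0.633

The binomial likelihood is conjugate to the Beta prior: with 31 successes and 22 failures, the posterior is Beta(11+31, 2.4+22) = Beta(42, 24.4).
E[θ | data] = 42/(42+24.4) = 0.633.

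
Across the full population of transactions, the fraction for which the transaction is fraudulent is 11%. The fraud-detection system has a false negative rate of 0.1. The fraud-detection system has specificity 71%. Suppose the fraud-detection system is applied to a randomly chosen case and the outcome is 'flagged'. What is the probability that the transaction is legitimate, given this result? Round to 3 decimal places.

Let H be the event that the transaction is fraudulent. P(H) = 0.11, so P(¬H) = 0.89. With E the 'flagged' result, P(E|H) = 0.9 and P(E|¬H) = 0.29.
P(E) = 0.9·0.11 + 0.29·0.89 = 0.099000 + 0.25810 = 0.35710.
By Bayes' theorem, P(H|E) = 0.099000 / 0.35710 = 0.277. Hence P(¬H|E) = 1 − 0.277 = 0.723.

P(¬H | E) ≈ 0.723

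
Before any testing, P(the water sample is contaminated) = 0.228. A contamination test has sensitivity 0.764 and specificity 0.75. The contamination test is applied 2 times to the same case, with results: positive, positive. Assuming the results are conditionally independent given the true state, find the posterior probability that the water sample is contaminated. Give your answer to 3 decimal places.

With H the event that the water sample is contaminated, the joint likelihood of the observed sequence is P(data|H) = 0.764·0.764 = 0.58370 and P(data|¬H) = 0.25·0.25 = 0.062500.
Bayes: P(H|data) = 0.228·0.58370 / (0.228·0.58370 + 0.772·0.062500) = 0.13308/0.18133 = 0.7339.

Posterior P(H) ≈ 0.734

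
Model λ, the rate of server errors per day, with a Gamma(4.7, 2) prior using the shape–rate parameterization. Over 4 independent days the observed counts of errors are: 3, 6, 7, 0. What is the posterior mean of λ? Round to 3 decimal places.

Posterior mean ≈ 3.450

The Poisson likelihood adds the total count to the shape and the number of exposure periods to the rate. Here ∑xᵢ = 16 and n = 4, so shape 4.7→20.7 and rate 2→6.
E[λ | data] = 20.7/6 = 3.450.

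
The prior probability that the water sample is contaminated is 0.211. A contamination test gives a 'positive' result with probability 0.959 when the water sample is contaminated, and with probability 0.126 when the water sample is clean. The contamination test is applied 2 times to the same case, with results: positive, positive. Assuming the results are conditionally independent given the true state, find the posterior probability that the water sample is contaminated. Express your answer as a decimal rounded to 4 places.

Posterior P(H) ≈ 0.9394

Let H be the event that the water sample is contaminated; start with P(H) = 0.211. P('positive'|H) = 0.959, P('positive'|¬H) = 0.126.
Update on result 1 ('positive'): P(H) ← 0.959·0.2110 / (0.959·0.2110 + 0.126·0.7890) = 0.20235/0.30176 = 0.6706.
Update on result 2 ('positive'): P(H) ← 0.959·0.6706 / (0.959·0.6706 + 0.126·0.3294) = 0.64306/0.68457 = 0.9394.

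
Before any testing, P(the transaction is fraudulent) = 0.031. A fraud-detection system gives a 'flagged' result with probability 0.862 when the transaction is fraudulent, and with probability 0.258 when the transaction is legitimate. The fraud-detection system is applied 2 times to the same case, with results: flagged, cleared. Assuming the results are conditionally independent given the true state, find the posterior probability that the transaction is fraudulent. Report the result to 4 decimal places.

With H the event that the transaction is fraudulent, the joint likelihood of the observed sequence is P(data|H) = 0.862·0.138 = 0.11896 and P(data|¬H) = 0.258·0.742 = 0.19144.
Bayes: P(H|data) = 0.031·0.11896 / (0.031·0.11896 + 0.969·0.19144) = 0.0036876/0.18919 = 0.0195.

Posterior P(H) ≈ 0.0195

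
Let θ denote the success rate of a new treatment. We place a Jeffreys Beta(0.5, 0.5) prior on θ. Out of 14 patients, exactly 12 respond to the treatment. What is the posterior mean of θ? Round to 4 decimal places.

The binomial likelihood is conjugate to the Beta prior: with 12 successes and 2 failures, the posterior is Beta(0.5+12, 0.5+2) = Beta(12.5, 2.5).
E[θ | data] = 12.5/(12.5+2.5) = 0.8333.

Posterior mean ≈ 0.8333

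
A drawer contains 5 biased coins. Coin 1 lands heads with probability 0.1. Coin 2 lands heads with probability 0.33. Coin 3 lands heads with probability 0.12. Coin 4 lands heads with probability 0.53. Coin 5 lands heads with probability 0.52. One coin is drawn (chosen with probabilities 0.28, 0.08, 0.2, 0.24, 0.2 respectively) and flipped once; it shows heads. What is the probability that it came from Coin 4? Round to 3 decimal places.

P(heads|C1) = 0.1; P(heads|C2) = 0.33; P(heads|C3) = 0.12; P(heads|C4) = 0.53; P(heads|C5) = 0.52.
Prior × likelihood for each source: 0.28·0.1=0.02800, 0.08·0.33=0.02640, 0.2·0.12=0.02400, 0.24·0.53=0.1272, 0.2·0.52=0.1040. Summing gives P(heads) = 0.30960.
P(Coin 4 | heads) = 0.1272 / 0.30960 = 0.411.

Posterior probability ≈ 0.411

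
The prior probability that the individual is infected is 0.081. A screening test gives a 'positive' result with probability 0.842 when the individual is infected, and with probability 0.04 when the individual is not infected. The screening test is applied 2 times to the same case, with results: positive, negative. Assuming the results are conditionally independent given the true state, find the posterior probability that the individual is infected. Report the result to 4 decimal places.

Posterior P(H) ≈ 0.2339

Let H be the event that the individual is infected; start with P(H) = 0.081. P('positive'|H) = 0.842, P('positive'|¬H) = 0.04.
Update on result 1 ('positive'): P(H) ← 0.842·0.0810 / (0.842·0.0810 + 0.04·0.9190) = 0.068202/0.10496 = 0.6498.
Update on result 2 ('negative'): P(H) ← 0.158·0.6498 / (0.158·0.6498 + 0.96·0.3502) = 0.10266/0.43888 = 0.2339.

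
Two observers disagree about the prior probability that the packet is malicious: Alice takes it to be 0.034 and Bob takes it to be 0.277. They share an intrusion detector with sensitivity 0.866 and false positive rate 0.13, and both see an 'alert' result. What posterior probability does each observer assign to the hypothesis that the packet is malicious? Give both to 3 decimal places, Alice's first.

The likelihood ratio for an 'alert' result is 0.866/0.13 = 6.6615.
Alice: prior odds 0.034/0.966 = 0.035197; posterior odds 0.23446; posterior probability 0.190.
Bob: prior odds 0.277/0.723 = 0.38313; posterior odds 2.5522; posterior probability 0.718.

Alice: 0.190; Bob: 0.718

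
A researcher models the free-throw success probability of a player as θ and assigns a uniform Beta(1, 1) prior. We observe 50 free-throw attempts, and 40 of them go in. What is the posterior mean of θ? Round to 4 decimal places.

Posterior mean ≈ 0.7885

Observing 40 successes and 10 failures updates Beta(1, 1) by adding the success and failure counts to the two shape parameters: α = 1+40 = 41, β = 1+10 = 11.
Posterior mean = α/(α+β) = 41/52 = 0.7885.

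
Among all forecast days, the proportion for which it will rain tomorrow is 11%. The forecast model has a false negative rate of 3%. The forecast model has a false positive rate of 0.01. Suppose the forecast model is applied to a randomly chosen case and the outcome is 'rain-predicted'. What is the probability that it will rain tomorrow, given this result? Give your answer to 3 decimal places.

P(H | E) ≈ 0.923

Let H be the event that it will rain tomorrow. P(H) = 0.11, so P(¬H) = 0.89. With E the 'rain-predicted' result, P(E|H) = 0.97 and P(E|¬H) = 0.01.
P(E) = 0.97·0.11 + 0.01·0.89 = 0.10670 + 0.0089000 = 0.11560.
By Bayes' theorem, P(H|E) = 0.10670 / 0.11560 = 0.923.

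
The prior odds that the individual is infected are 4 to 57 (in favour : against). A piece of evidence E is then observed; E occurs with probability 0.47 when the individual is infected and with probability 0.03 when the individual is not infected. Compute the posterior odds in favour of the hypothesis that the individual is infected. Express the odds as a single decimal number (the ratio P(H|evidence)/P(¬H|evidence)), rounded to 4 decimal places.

Prior odds = 4/57 = 0.070175. In log-odds, ln(0.070175) = -2.6568.
Add log likelihood ratio: ln(15.667) = 2.7515.
Posterior log-odds = 0.094778, so posterior odds = exp(0.094778) = 1.0994.

Posterior odds ≈ 1.0994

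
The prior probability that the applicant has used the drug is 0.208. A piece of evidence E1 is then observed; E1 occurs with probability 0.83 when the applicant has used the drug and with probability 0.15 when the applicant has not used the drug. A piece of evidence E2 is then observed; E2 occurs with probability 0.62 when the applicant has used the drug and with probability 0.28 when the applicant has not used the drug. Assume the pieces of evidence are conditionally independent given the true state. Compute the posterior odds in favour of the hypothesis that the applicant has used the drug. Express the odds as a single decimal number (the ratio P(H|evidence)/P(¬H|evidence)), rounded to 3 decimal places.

Posterior odds ≈ 3.218

Prior odds = 0.208/(1−0.208) = 0.26263. In log-odds, ln(0.26263) = -1.3370.
Add log likelihood ratios: ln(5.5333) + ln(2.2143) = 2.5057.
Posterior log-odds = 1.1687, so posterior odds = exp(1.1687) = 3.2178.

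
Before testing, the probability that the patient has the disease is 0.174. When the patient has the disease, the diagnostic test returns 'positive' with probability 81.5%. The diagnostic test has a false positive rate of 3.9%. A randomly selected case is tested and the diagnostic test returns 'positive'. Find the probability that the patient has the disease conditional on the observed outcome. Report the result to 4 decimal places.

Let H be the event that the patient has the disease. P(H) = 0.174, so P(¬H) = 0.826. With E the 'positive' result, P(E|H) = 0.815 and P(E|¬H) = 0.039.
P(E) = 0.815·0.174 + 0.039·0.826 = 0.14181 + 0.032214 = 0.17402.
By Bayes' theorem, P(H|E) = 0.14181 / 0.17402 = 0.8149.

P(H | E) ≈ 0.8149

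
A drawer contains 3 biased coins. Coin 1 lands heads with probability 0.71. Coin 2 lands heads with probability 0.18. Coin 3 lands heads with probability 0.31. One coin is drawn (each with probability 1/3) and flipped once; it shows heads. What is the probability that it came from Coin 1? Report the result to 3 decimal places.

Posterior probability ≈ 0.592

P(heads|C1) = 0.71; P(heads|C2) = 0.18; P(heads|C3) = 0.31.
Prior × likelihood for each source: 0.333333·0.71=0.2367, 0.333333·0.18=0.06000, 0.333333·0.31=0.1033. Summing gives P(heads) = 0.40000.
P(Coin 1 | heads) = 0.2367 / 0.40000 = 0.592.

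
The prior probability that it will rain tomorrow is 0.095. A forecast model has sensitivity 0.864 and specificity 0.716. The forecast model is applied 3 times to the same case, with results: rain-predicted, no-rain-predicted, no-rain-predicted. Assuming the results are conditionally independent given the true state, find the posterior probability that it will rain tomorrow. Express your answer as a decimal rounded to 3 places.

Posterior P(H) ≈ 0.011

Let H be the event that it will rain tomorrow; start with P(H) = 0.095. P('rain-predicted'|H) = 0.864, P('rain-predicted'|¬H) = 0.284.
Update on result 1 ('rain-predicted'): P(H) ← 0.864·0.0950 / (0.864·0.0950 + 0.284·0.9050) = 0.082080/0.33910 = 0.2421.
Update on result 2 ('no-rain-predicted'): P(H) ← 0.136·0.2421 / (0.136·0.2421 + 0.716·0.7579) = 0.032919/0.57561 = 0.0572.
Update on result 3 ('no-rain-predicted'): P(H) ← 0.136·0.0572 / (0.136·0.0572 + 0.716·0.9428) = 0.0077778/0.68283 = 0.0114.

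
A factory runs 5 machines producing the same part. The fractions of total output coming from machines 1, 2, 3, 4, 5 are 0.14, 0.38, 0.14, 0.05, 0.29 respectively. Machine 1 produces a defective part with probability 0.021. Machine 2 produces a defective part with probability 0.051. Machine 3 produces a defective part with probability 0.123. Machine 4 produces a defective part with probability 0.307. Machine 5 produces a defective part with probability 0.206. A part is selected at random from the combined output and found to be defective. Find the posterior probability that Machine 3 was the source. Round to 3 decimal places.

Posterior probability ≈ 0.150

Tabulate prior·likelihood by source: [1] prior 0.14, lik 0.021, product 0.002940; [2] prior 0.38, lik 0.051, product 0.01938; [3] prior 0.14, lik 0.123, product 0.01722; [4] prior 0.05, lik 0.307, product 0.01535; [5] prior 0.29, lik 0.206, product 0.05974.
Normalizing constant = 0.11463; the posterior for Machine 3 is its product over the sum, 0.01722/0.11463 = 0.150.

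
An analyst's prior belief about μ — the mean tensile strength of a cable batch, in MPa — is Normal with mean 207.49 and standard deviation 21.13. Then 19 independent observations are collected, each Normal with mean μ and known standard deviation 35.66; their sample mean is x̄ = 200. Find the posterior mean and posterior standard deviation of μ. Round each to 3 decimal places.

Posterior mean ≈ 200.976; posterior SD ≈ 7.629

With known σ, the Normal prior is conjugate. Weight on the data is w = (n/σ²)/(n/σ² + 1/τ₀²) = 0.0149414/(0.0149414+0.00223976) = 0.86964.
Posterior mean = w·x̄ + (1−w)·μ₀ = 0.86964·200 + 0.13036·207.49 = 200.976. Posterior variance = 1/(0.0149414+0.00223976) = 58.2033, so SD = 7.629.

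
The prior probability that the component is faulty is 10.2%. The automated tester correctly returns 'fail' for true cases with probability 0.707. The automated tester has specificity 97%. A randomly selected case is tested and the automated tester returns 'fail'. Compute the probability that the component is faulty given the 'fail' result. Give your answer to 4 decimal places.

P(H | E) ≈ 0.7280

Let H be the event that the component is faulty. P(H) = 0.102, so P(¬H) = 0.898. With E the 'fail' result, P(E|H) = 0.707 and P(E|¬H) = 0.03.
P(E) = 0.707·0.102 + 0.03·0.898 = 0.072114 + 0.026940 = 0.099054.
By Bayes' theorem, P(H|E) = 0.072114 / 0.099054 = 0.7280.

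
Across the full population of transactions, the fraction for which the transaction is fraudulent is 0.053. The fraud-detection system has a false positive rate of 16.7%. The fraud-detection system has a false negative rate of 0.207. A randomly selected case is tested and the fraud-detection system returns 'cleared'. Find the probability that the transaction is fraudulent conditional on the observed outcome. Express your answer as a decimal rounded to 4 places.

Write H for 'the transaction is fraudulent'. Prior odds H:¬H = 0.053/0.947 = 0.055966. For the 'cleared' outcome, the likelihood ratio is 0.207/0.833 = 0.24850.
Posterior odds = 0.055966 × 0.24850 = 0.013908, so P(H|E) = 0.013908/(1+0.013908) = 0.0137.

P(H | E) ≈ 0.0137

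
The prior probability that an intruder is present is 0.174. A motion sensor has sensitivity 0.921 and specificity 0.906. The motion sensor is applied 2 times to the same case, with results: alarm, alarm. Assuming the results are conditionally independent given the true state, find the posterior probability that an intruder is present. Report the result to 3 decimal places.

Posterior P(H) ≈ 0.953

With H the event that an intruder is present, the joint likelihood of the observed sequence is P(data|H) = 0.921·0.921 = 0.84824 and P(data|¬H) = 0.094·0.094 = 0.0088360.
Bayes: P(H|data) = 0.174·0.84824 / (0.174·0.84824 + 0.826·0.0088360) = 0.14759/0.15489 = 0.9529.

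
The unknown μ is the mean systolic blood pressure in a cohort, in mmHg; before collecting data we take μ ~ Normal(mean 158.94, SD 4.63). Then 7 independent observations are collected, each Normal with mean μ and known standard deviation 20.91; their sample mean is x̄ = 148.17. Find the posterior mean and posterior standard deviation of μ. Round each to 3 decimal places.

With known σ, the Normal prior is conjugate. Weight on the data is w = (n/σ²)/(n/σ² + 1/τ₀²) = 0.0160099/(0.0160099+0.0466485) = 0.25551.
Posterior mean = w·x̄ + (1−w)·μ₀ = 0.25551·148.17 + 0.74449·158.94 = 156.188. Posterior variance = 1/(0.0160099+0.0466485) = 15.9595, so SD = 3.995.

Posterior mean ≈ 156.188; posterior SD ≈ 3.995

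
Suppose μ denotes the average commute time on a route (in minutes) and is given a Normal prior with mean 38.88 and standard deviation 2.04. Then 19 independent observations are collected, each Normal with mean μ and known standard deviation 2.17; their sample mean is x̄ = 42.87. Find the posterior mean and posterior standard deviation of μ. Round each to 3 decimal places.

Prior precision 1/τ₀² = 1/2.04² = 0.240292; data precision n/σ² = 19/2.17² = 4.03491.
Posterior precision = 0.240292 + 4.03491 = 4.27520, giving posterior SD = 1/√4.27520 = 0.484.
Posterior mean = (0.240292·38.88 + 4.03491·42.87) / 4.27520 = 42.646.

Posterior mean ≈ 42.646; posterior SD ≈ 0.484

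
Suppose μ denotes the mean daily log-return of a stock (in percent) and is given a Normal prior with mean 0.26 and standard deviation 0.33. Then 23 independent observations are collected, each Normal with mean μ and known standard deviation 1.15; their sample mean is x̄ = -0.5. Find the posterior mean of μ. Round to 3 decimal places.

Posterior mean ≈ -0.237

Prior precision 1/τ₀² = 1/0.33² = 9.18274; data precision n/σ² = 23/1.15² = 17.3913.
Posterior precision = 9.18274 + 17.3913 = 26.5740.
Posterior mean = (9.18274·0.26 + 17.3913·-0.5) / 26.5740 = -0.237.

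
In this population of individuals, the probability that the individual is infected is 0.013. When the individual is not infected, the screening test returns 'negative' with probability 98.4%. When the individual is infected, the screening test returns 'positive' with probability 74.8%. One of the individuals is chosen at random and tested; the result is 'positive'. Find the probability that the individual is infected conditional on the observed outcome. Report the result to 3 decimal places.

Write H for 'the individual is infected'. Prior odds H:¬H = 0.013/0.987 = 0.013171. For the 'positive' outcome, the likelihood ratio is 0.748/0.016 = 46.750.
Posterior odds = 0.013171 × 46.750 = 0.61575, so P(H|E) = 0.61575/(1+0.61575) = 0.381.

P(H | E) ≈ 0.381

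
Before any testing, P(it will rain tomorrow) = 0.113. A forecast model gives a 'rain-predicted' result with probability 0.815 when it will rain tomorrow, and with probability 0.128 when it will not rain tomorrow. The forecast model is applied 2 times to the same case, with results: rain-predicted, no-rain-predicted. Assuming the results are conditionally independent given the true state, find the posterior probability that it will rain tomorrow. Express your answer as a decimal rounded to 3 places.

Posterior P(H) ≈ 0.147

With H the event that it will rain tomorrow, the joint likelihood of the observed sequence is P(data|H) = 0.815·0.185 = 0.15077 and P(data|¬H) = 0.128·0.872 = 0.11162.
Bayes: P(H|data) = 0.113·0.15077 / (0.113·0.15077 + 0.887·0.11162) = 0.017038/0.11604 = 0.1468.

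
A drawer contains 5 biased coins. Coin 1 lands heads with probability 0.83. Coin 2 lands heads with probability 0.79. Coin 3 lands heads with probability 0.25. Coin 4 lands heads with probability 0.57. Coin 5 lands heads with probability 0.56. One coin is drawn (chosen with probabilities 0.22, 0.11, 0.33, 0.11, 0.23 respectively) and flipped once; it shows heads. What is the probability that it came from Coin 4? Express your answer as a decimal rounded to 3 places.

P(heads|C1) = 0.83; P(heads|C2) = 0.79; P(heads|C3) = 0.25; P(heads|C4) = 0.57; P(heads|C5) = 0.56.
Prior × likelihood for each source: 0.22·0.83=0.1826, 0.11·0.79=0.08690, 0.33·0.25=0.08250, 0.11·0.57=0.06270, 0.23·0.56=0.1288. Summing gives P(heads) = 0.54350.
P(Coin 4 | heads) = 0.06270 / 0.54350 = 0.115.

Posterior probability ≈ 0.115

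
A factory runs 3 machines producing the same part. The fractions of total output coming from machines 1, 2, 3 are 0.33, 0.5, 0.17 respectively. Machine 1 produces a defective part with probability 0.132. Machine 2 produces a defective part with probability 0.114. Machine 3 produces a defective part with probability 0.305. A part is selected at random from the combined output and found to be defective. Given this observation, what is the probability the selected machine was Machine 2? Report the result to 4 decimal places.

Posterior probability ≈ 0.3740

Tabulate prior·likelihood by source: [1] prior 0.33, lik 0.132, product 0.04356; [2] prior 0.5, lik 0.114, product 0.05700; [3] prior 0.17, lik 0.305, product 0.05185.
Normalizing constant = 0.15241; the posterior for Machine 2 is its product over the sum, 0.05700/0.15241 = 0.3740.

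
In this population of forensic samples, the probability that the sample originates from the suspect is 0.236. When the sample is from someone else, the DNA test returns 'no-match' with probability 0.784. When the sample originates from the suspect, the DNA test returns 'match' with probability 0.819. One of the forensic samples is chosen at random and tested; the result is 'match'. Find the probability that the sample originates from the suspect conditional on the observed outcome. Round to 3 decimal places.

Write H for 'the sample originates from the suspect'. Prior odds H:¬H = 0.236/0.764 = 0.30890. For the 'match' outcome, the likelihood ratio is 0.819/0.216 = 3.7917.
Posterior odds = 0.30890 × 3.7917 = 1.1712, so P(H|E) = 1.1712/(1+1.1712) = 0.539.

P(H | E) ≈ 0.539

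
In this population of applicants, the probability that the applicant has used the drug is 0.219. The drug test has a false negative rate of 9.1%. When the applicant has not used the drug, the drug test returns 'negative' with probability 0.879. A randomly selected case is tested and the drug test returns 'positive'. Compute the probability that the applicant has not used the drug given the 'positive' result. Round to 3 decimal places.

P(¬H | E) ≈ 0.322

Let H be the event that the applicant has used the drug. P(H) = 0.219, so P(¬H) = 0.781. With E the 'positive' result, P(E|H) = 0.909 and P(E|¬H) = 0.121.
P(E) = 0.909·0.219 + 0.121·0.781 = 0.19907 + 0.094501 = 0.29357.
By Bayes' theorem, P(H|E) = 0.19907 / 0.29357 = 0.678. Hence P(¬H|E) = 1 − 0.678 = 0.322.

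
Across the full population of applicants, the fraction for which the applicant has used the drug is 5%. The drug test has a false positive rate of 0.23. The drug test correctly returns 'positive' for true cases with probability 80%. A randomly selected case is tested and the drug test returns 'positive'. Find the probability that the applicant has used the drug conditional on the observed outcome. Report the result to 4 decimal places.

Write H for 'the applicant has used the drug'. Prior odds H:¬H = 0.05/0.95 = 0.052632. For the 'positive' outcome, the likelihood ratio is 0.8/0.23 = 3.4783.
Posterior odds = 0.052632 × 3.4783 = 0.18307, so P(H|E) = 0.18307/(1+0.18307) = 0.1547.

P(H | E) ≈ 0.1547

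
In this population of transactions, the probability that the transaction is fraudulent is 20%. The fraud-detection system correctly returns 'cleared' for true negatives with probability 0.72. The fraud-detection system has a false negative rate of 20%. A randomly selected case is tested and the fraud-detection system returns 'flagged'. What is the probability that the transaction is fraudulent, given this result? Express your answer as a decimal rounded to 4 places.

Let H be the event that the transaction is fraudulent. P(H) = 0.2, so P(¬H) = 0.8. With E the 'flagged' result, P(E|H) = 0.8 and P(E|¬H) = 0.28.
P(E) = 0.8·0.2 + 0.28·0.8 = 0.16000 + 0.22400 = 0.38400.
By Bayes' theorem, P(H|E) = 0.16000 / 0.38400 = 0.4167.

P(H | E) ≈ 0.4167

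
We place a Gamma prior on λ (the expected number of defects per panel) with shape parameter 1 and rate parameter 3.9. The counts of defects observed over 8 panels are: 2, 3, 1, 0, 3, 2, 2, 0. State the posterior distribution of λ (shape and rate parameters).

Total count ∑xᵢ = 13 over n = 8 panels.
Gamma is conjugate to the Poisson likelihood: posterior is Gamma(shape = 1+13 = 14, rate = 3.9+8 = 11.9).

Posterior: Gamma(shape=14, rate=11.9)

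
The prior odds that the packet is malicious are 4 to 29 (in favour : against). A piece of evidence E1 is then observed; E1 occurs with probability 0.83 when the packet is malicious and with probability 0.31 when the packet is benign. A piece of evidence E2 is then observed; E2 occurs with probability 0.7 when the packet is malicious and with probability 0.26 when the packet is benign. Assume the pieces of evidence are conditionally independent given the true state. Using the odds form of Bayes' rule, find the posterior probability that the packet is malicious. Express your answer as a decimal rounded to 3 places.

Posterior probability ≈ 0.499

Prior odds = 4/29 = 0.13793.
Likelihood ratio for E1 = 0.83/0.31 = 2.6774.
Likelihood ratio for E2 = 0.7/0.26 = 2.6923.
Posterior odds = prior odds × LR₁ × LR₂ = 0.99427.
Posterior probability = odds/(1+odds) = 0.99427/1.9943 = 0.499.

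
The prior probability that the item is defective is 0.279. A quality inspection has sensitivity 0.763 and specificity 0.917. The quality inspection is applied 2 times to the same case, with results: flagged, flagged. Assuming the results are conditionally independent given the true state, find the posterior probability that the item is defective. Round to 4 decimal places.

Posterior P(H) ≈ 0.9703

With H the event that the item is defective, the joint likelihood of the observed sequence is P(data|H) = 0.763·0.763 = 0.58217 and P(data|¬H) = 0.083·0.083 = 0.0068890.
Bayes: P(H|data) = 0.279·0.58217 / (0.279·0.58217 + 0.721·0.0068890) = 0.16243/0.16739 = 0.9703.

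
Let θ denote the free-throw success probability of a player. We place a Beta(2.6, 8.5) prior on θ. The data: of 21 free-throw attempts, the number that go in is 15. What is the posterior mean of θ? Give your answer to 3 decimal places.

Posterior mean ≈ 0.548

Observing 15 successes and 6 failures updates Beta(2.6, 8.5) by adding the success and failure counts to the two shape parameters: α = 2.6+15 = 17.6, β = 8.5+6 = 14.5.
Posterior mean = α/(α+β) = 17.6/32.1 = 0.548.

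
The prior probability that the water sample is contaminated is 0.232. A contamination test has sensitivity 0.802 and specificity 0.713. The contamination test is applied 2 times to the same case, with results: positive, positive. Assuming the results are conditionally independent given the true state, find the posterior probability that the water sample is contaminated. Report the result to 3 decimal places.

Let H be the event that the water sample is contaminated; start with P(H) = 0.232. P('positive'|H) = 0.802, P('positive'|¬H) = 0.287.
Update on result 1 ('positive'): P(H) ← 0.802·0.2320 / (0.802·0.2320 + 0.287·0.7680) = 0.18606/0.40648 = 0.4577.
Update on result 2 ('positive'): P(H) ← 0.802·0.4577 / (0.802·0.4577 + 0.287·0.5423) = 0.36711/0.52274 = 0.7023.

Posterior P(H) ≈ 0.702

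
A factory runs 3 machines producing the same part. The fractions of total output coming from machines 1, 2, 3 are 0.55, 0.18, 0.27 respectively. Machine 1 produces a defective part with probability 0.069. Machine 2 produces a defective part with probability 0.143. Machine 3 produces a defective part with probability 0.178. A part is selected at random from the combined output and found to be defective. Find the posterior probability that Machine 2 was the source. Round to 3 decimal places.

Tabulate prior·likelihood by source: [1] prior 0.55, lik 0.069, product 0.03795; [2] prior 0.18, lik 0.143, product 0.02574; [3] prior 0.27, lik 0.178, product 0.04806.
Normalizing constant = 0.11175; the posterior for Machine 2 is its product over the sum, 0.02574/0.11175 = 0.230.

Posterior probability ≈ 0.230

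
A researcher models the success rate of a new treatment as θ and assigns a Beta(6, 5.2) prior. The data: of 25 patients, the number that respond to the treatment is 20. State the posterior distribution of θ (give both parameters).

The binomial likelihood is conjugate to the Beta prior: with 20 successes and 5 failures, the posterior is Beta(6+20, 5.2+5) = Beta(26, 10.2).

Posterior: Beta(26, 10.2)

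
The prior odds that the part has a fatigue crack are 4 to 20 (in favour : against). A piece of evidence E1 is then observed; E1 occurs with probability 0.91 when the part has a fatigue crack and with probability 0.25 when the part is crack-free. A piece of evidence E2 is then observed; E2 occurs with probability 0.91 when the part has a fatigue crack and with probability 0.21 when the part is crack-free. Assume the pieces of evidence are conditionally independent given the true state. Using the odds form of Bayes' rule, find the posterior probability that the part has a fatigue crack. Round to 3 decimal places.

Prior odds = 4/20 = 0.20000. In log-odds, ln(0.20000) = -1.6094.
Add log likelihood ratios: ln(3.6400) + ln(4.3333) = 2.7583.
Posterior log-odds = 1.1489, so posterior odds = exp(1.1489) = 3.1547. Converting, P(H|E) = 3.1547/4.1547 = 0.759.

Posterior probability ≈ 0.759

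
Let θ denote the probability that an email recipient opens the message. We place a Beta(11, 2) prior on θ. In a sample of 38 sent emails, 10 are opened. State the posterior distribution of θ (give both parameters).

Posterior: Beta(21, 30)

Observing 10 successes and 28 failures updates Beta(11, 2) by adding the success and failure counts to the two shape parameters: α = 11+10 = 21, β = 2+28 = 30.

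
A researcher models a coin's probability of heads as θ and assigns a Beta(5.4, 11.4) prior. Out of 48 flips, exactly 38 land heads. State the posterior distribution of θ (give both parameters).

Posterior: Beta(43.4, 21.4)

The binomial likelihood is conjugate to the Beta prior: with 38 successes and 10 failures, the posterior is Beta(5.4+38, 11.4+10) = Beta(43.4, 21.4).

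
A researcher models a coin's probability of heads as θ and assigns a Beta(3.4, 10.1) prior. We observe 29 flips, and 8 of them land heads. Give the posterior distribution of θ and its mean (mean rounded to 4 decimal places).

The binomial likelihood is conjugate to the Beta prior: with 8 successes and 21 failures, the posterior is Beta(3.4+8, 10.1+21) = Beta(11.4, 31.1).
Posterior mean = α/(α+β) = 11.4/42.5 = 0.2682.

Posterior: Beta(11.4, 31.1); mean ≈ 0.2682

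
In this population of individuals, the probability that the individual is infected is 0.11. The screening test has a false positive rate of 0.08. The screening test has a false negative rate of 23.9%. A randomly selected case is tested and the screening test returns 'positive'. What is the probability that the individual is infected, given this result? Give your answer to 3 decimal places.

Write H for 'the individual is infected'. Prior odds H:¬H = 0.11/0.89 = 0.12360. For the 'positive' outcome, the likelihood ratio is 0.761/0.08 = 9.5125.
Posterior odds = 0.12360 × 9.5125 = 1.1757, so P(H|E) = 1.1757/(1+1.1757) = 0.540.

P(H | E) ≈ 0.540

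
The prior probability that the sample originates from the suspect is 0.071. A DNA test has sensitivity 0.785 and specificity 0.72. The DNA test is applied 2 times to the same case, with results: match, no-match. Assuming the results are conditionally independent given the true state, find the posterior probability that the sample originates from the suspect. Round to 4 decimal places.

With H the event that the sample originates from the suspect, the joint likelihood of the observed sequence is P(data|H) = 0.785·0.215 = 0.16878 and P(data|¬H) = 0.28·0.72 = 0.20160.
Bayes: P(H|data) = 0.071·0.16878 / (0.071·0.16878 + 0.929·0.20160) = 0.011983/0.19927 = 0.0601.

Posterior P(H) ≈ 0.0601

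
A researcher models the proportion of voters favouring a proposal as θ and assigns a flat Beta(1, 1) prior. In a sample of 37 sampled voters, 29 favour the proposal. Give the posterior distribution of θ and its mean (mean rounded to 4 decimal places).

Posterior: Beta(30, 9); mean ≈ 0.7692

The binomial likelihood is conjugate to the Beta prior: with 29 successes and 8 failures, the posterior is Beta(1+29, 1+8) = Beta(30, 9).
E[θ | data] = 30/(30+9) = 0.7692.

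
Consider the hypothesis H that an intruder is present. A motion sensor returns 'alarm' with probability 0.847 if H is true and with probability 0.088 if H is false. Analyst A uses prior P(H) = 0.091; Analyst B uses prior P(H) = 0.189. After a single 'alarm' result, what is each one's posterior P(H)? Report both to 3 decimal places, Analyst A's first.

Analyst A: 0.491; Analyst B: 0.692

P('+'|H) = 0.847, P('+'|¬H) = 0.088.
Analyst A: numerator 0.847·0.091 = 0.077077; evidence = 0.077077+0.088·0.909 = 0.15707; posterior = 0.491.
Analyst B: numerator 0.847·0.189 = 0.16008; evidence = 0.16008+0.088·0.811 = 0.23145; posterior = 0.692.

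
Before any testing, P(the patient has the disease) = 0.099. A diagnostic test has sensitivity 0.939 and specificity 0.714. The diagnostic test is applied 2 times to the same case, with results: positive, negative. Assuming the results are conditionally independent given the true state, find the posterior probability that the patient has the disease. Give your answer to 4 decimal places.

Let H be the event that the patient has the disease; start with P(H) = 0.099. P('positive'|H) = 0.939, P('positive'|¬H) = 0.286.
Update on result 1 ('positive'): P(H) ← 0.939·0.0990 / (0.939·0.0990 + 0.286·0.9010) = 0.092961/0.35065 = 0.2651.
Update on result 2 ('negative'): P(H) ← 0.061·0.2651 / (0.061·0.2651 + 0.714·0.7349) = 0.016172/0.54088 = 0.0299.

Posterior P(H) ≈ 0.0299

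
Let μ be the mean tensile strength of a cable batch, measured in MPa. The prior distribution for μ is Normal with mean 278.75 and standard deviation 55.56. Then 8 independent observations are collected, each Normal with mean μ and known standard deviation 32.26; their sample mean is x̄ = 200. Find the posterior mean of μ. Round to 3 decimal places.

Posterior mean ≈ 203.184

Prior precision 1/τ₀² = 1/55.56² = 0.00032395; data precision n/σ² = 8/32.26² = 0.00768708.
Posterior precision = 0.00032395 + 0.00768708 = 0.00801103.
Posterior mean = (0.00032395·278.75 + 0.00768708·200) / 0.00801103 = 203.184.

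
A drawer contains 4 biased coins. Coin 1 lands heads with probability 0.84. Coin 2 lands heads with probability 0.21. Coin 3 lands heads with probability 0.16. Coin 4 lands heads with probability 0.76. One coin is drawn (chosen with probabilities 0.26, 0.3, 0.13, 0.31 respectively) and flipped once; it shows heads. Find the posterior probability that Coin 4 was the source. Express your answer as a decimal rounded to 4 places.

P(heads|C1) = 0.84; P(heads|C2) = 0.21; P(heads|C3) = 0.16; P(heads|C4) = 0.76.
Prior × likelihood for each source: 0.26·0.84=0.2184, 0.3·0.21=0.06300, 0.13·0.16=0.02080, 0.31·0.76=0.2356. Summing gives P(heads) = 0.53780.
P(Coin 4 | heads) = 0.2356 / 0.53780 = 0.4381.

Posterior probability ≈ 0.4381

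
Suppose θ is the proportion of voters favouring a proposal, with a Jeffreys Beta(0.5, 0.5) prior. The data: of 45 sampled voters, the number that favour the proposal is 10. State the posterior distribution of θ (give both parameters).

Posterior: Beta(10.5, 35.5)

The binomial likelihood is conjugate to the Beta prior: with 10 successes and 35 failures, the posterior is Beta(0.5+10, 0.5+35) = Beta(10.5, 35.5).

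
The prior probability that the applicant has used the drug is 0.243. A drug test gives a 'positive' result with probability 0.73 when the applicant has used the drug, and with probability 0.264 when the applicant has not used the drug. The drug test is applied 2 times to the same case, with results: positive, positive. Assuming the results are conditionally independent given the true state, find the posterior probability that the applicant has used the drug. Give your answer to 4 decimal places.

Let H be the event that the applicant has used the drug; start with P(H) = 0.243. P('positive'|H) = 0.73, P('positive'|¬H) = 0.264.
Update on result 1 ('positive'): P(H) ← 0.73·0.2430 / (0.73·0.2430 + 0.264·0.7570) = 0.17739/0.37724 = 0.4702.
Update on result 2 ('positive'): P(H) ← 0.73·0.4702 / (0.73·0.4702 + 0.264·0.5298) = 0.34327/0.48313 = 0.7105.

Posterior P(H) ≈ 0.7105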